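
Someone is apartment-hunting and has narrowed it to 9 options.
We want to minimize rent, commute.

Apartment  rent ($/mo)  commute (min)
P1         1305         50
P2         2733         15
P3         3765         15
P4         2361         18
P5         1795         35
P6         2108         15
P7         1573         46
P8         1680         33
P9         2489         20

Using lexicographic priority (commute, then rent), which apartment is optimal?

First minimize commute: best is 15, kept {P2, P3, P6}.
Then minimize rent: best is 2108, kept {P6}.

P6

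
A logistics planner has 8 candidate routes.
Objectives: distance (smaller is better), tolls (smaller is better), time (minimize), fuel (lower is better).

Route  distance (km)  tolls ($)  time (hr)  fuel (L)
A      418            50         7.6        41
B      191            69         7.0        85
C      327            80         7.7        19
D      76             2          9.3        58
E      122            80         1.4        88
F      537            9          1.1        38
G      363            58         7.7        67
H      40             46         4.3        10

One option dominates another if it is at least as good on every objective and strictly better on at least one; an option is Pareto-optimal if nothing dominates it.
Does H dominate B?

H vs B: distance 40≤191, tolls 46≤69, time 4.3≤7.0, fuel 10≤85 — H is at least as good on every objective with at least one strict improvement.

Yes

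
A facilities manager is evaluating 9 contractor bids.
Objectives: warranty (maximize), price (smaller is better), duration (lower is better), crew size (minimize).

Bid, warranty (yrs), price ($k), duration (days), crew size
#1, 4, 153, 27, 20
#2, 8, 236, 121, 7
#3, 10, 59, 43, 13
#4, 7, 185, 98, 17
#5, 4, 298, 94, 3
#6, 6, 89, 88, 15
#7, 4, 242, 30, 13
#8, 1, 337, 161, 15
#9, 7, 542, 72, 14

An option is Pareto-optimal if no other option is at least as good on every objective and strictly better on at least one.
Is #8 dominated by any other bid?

Yes

#2 vs #8: warranty 8≥1, price 236≤337, duration 121≤161, crew size 7≤15 — #2 is at least as good on every objective and strictly better on at least one, so #2 dominates #8.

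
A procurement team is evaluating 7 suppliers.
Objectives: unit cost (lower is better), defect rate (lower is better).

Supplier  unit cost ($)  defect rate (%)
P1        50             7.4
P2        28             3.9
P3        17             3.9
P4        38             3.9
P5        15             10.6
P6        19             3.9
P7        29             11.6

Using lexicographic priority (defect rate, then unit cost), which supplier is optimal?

P3

First minimize defect rate: best is 3.9, kept {P2, P3, P4, P6}.
Then minimize unit cost: best is 17, kept {P3}.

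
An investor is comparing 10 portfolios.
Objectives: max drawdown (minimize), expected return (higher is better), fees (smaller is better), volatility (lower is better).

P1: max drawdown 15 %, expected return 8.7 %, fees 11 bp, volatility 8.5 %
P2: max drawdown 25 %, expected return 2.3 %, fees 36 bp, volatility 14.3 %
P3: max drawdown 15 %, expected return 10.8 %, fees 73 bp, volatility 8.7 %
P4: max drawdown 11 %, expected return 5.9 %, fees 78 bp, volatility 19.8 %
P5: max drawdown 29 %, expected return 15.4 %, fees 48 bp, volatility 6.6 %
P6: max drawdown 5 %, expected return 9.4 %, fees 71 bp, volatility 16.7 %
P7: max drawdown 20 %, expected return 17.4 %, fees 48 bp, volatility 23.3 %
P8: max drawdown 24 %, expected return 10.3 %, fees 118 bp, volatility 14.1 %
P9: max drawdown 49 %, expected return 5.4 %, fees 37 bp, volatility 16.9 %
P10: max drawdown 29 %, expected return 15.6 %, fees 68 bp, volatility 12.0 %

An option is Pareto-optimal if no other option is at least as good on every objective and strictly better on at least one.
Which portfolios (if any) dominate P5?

none

P1: worse on expected return (8.7 vs 15.4).
P2: worse on expected return (2.3 vs 15.4).
P3: worse on expected return (10.8 vs 15.4).
P4: worse on expected return (5.9 vs 15.4).
P6: worse on expected return (9.4 vs 15.4).
P7: worse on volatility (23.3 vs 6.6).
P8: worse on expected return (10.3 vs 15.4).
P9: worse on max drawdown (49 vs 29).
P10: worse on fees (68 vs 48).
No option dominates P5.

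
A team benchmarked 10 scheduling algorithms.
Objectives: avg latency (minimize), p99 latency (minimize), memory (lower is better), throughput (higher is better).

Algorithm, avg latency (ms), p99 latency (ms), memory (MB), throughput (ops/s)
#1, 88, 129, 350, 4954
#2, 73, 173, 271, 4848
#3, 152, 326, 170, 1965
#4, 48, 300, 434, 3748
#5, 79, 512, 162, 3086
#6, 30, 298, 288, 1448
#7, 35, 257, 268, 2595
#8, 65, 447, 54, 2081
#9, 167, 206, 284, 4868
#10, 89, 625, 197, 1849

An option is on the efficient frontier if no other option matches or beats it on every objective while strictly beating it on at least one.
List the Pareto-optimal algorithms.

#1, #2, #3, #4, #5, #6, #7, #8, #9

#1: not dominated (best p99 latency).
#2: not dominated.
#3: not dominated.
#4: not dominated.
#5: not dominated.
#6: not dominated (best avg latency).
#7: not dominated.
#8: not dominated (best memory).
#9: not dominated.
#10: dominated by #5 (avg latency 79≤89, p99 latency 512≤625, memory 162≤197, throughput 3086≥1849).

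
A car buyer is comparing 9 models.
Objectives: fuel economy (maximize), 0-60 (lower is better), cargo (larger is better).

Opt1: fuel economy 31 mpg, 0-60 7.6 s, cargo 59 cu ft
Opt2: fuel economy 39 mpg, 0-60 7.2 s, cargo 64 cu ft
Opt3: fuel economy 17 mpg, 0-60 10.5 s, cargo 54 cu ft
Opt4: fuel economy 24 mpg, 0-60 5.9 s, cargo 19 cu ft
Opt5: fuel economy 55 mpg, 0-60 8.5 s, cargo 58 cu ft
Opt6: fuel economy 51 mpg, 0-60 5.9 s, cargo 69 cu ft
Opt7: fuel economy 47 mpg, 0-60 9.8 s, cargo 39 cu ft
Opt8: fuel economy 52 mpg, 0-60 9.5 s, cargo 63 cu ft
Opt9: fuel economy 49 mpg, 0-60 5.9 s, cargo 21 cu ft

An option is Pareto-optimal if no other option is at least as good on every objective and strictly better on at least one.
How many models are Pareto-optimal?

Opt1: dominated by Opt2 (fuel economy 39≥31, 0-60 7.2≤7.6, cargo 64≥59).
Opt2: dominated by Opt6 (fuel economy 51≥39, 0-60 5.9≤7.2, cargo 69≥64).
Opt3: dominated by Opt1 (fuel economy 31≥17, 0-60 7.6≤10.5, cargo 59≥54).
Opt4: dominated by Opt6 (fuel economy 51≥24, 0-60 5.9≤5.9, cargo 69≥19).
Opt5: not dominated (best fuel economy).
Opt6: not dominated (best cargo).
Opt7: dominated by Opt5 (fuel economy 55≥47, 0-60 8.5≤9.8, cargo 58≥39).
Opt8: not dominated.
Opt9: dominated by Opt6 (fuel economy 51≥49, 0-60 5.9≤5.9, cargo 69≥21).
Pareto-optimal: Opt5, Opt6, Opt8 → 3.

3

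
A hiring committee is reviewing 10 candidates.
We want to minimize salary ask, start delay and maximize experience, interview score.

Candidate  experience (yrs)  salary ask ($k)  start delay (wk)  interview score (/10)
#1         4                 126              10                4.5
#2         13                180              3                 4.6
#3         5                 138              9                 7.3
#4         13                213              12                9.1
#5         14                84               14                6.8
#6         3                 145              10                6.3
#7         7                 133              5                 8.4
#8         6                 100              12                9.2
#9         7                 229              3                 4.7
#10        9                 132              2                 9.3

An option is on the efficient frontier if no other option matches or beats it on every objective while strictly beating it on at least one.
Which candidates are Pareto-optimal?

#1, #2, #4, #5, #8, #10

#1: not dominated.
#2: not dominated.
#3: dominated by #7 (experience 7≥5, salary ask 133≤138, start delay 5≤9, interview score 8.4≥7.3).
#4: not dominated.
#5: not dominated (best experience).
#6: dominated by #3 (experience 5≥3, salary ask 138≤145, start delay 9≤10, interview score 7.3≥6.3).
#7: dominated by #10 (experience 9≥7, salary ask 132≤133, start delay 2≤5, interview score 9.3≥8.4).
#8: not dominated.
#9: dominated by #10 (experience 9≥7, salary ask 132≤229, start delay 2≤3, interview score 9.3≥4.7).
#10: not dominated (best start delay).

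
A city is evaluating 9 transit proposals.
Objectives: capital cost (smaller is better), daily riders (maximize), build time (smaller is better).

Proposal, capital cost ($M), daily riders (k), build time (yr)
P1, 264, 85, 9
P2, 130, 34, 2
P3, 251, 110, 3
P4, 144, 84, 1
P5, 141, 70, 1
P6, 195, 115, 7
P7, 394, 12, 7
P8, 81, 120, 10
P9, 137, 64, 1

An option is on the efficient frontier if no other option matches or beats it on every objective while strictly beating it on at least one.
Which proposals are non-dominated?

P2, P3, P4, P5, P6, P8, P9

P1: dominated by P3 (capital cost 251≤264, daily riders 110≥85, build time 3≤9).
P2: not dominated.
P3: not dominated.
P4: not dominated.
P5: not dominated.
P6: not dominated.
P7: dominated by P2 (capital cost 130≤394, daily riders 34≥12, build time 2≤7).
P8: not dominated (best capital cost).
P9: not dominated.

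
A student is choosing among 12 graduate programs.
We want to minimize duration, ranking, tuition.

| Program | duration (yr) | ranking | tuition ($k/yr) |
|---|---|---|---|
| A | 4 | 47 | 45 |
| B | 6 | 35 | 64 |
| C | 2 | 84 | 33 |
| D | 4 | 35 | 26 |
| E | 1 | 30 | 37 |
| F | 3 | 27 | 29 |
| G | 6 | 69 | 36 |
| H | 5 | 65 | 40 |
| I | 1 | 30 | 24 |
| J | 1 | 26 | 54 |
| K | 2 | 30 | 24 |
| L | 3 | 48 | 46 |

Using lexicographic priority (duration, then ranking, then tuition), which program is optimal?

First minimize duration: best is 1, kept {E, I, J}.
Then minimize ranking: best is 26, kept {J}.

J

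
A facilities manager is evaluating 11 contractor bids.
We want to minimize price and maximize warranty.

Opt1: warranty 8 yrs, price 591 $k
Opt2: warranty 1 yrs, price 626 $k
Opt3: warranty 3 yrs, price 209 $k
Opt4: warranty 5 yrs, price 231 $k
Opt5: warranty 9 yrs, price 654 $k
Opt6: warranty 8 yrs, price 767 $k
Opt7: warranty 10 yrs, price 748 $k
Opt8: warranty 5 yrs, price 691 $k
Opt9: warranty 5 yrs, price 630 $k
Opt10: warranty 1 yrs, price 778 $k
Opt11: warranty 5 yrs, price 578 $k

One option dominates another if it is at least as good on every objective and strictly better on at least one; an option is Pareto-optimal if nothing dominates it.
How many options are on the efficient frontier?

5

Opt1: not dominated.
Opt2: dominated by Opt1 (warranty 8≥1, price 591≤626).
Opt3: not dominated (best price).
Opt4: not dominated.
Opt5: not dominated.
Opt6: dominated by Opt1 (warranty 8≥8, price 591≤767).
Opt7: not dominated (best warranty).
Opt8: dominated by Opt1 (warranty 8≥5, price 591≤691).
Opt9: dominated by Opt1 (warranty 8≥5, price 591≤630).
Opt10: dominated by Opt1 (warranty 8≥1, price 591≤778).
Opt11: dominated by Opt4 (warranty 5≥5, price 231≤578).
Pareto-optimal: Opt1, Opt3, Opt4, Opt5, Opt7 → 5.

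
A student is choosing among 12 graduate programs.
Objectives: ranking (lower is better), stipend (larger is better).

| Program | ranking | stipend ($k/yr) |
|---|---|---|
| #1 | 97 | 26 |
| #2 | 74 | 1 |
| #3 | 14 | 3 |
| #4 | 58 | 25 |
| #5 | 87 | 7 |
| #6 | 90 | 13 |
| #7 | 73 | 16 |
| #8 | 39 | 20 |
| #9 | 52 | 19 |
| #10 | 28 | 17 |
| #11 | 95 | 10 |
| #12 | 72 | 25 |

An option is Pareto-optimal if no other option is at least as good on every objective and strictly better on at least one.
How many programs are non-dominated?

#1: not dominated (best stipend).
#2: dominated by #3 (ranking 14≤74, stipend 3≥1).
#3: not dominated (best ranking).
#4: not dominated.
#5: dominated by #4 (ranking 58≤87, stipend 25≥7).
#6: dominated by #4 (ranking 58≤90, stipend 25≥13).
#7: dominated by #4 (ranking 58≤73, stipend 25≥16).
#8: not dominated.
#9: dominated by #8 (ranking 39≤52, stipend 20≥19).
#10: not dominated.
#11: dominated by #4 (ranking 58≤95, stipend 25≥10).
#12: dominated by #4 (ranking 58≤72, stipend 25≥25).
Pareto-optimal: #1, #3, #4, #8, #10 → 5.

5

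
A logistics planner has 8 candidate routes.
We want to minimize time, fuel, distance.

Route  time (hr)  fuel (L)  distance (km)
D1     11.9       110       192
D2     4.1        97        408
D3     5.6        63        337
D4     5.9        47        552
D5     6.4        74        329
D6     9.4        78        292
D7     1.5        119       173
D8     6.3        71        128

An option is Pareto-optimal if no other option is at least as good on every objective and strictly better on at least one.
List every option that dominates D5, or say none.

D8: time 6.3≤6.4, fuel 71≤74, distance 128≤329 — dominates D5.
Others (D1, D2, D3, D4, D6, D7) are each worse than D5 on at least one objective.

D8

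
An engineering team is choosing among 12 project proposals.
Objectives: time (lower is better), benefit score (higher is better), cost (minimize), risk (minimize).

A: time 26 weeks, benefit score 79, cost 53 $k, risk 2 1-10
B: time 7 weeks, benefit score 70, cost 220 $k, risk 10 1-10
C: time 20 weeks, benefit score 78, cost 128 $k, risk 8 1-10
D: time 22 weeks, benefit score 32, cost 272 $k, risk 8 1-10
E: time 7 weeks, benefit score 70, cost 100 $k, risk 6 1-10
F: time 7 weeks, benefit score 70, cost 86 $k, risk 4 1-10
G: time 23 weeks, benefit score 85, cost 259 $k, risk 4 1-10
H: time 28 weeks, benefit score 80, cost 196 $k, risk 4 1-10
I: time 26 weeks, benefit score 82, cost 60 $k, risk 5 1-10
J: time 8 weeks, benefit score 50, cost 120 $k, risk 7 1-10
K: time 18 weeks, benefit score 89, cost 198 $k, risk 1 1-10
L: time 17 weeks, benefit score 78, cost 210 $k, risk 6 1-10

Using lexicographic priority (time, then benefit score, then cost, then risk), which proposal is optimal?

First minimize time: best is 7, kept {B, E, F}.
Then maximize benefit score: best is 70, kept {B, E, F}.
Then minimize cost: best is 86, kept {F}.

F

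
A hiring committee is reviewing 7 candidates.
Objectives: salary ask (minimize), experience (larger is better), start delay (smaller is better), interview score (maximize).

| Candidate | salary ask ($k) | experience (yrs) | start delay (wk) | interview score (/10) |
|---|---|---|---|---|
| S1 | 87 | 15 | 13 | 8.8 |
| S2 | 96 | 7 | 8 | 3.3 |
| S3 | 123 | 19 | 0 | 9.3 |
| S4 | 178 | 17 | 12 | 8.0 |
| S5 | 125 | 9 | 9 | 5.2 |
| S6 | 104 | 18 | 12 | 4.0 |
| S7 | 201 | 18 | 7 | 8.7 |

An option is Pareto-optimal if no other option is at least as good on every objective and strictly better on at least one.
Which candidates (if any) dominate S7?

S3

S3: salary ask 123≤201, experience 19≥18, start delay 0≤7, interview score 9.3≥8.7 — dominates S7.
Others (S1, S2, S4, S5, S6) are each worse than S7 on at least one objective.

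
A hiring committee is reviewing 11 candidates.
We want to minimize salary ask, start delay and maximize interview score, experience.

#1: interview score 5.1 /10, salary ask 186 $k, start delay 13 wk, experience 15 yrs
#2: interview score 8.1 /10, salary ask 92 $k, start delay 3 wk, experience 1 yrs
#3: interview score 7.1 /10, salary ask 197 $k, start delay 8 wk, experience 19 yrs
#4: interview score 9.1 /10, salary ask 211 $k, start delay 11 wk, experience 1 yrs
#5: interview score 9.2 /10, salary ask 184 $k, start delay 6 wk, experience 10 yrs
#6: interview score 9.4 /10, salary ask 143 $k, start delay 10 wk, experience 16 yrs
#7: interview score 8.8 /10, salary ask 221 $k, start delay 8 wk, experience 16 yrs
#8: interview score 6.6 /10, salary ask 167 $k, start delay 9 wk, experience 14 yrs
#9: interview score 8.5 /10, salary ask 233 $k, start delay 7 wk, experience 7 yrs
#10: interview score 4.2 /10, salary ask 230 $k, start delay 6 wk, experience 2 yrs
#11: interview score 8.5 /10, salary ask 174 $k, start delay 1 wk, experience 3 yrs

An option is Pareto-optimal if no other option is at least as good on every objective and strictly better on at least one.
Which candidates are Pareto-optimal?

#1: dominated by #6 (interview score 9.4≥5.1, salary ask 143≤186, start delay 10≤13, experience 16≥15).
#2: not dominated (best salary ask).
#3: not dominated (best experience).
#4: dominated by #5 (interview score 9.2≥9.1, salary ask 184≤211, start delay 6≤11, experience 10≥1).
#5: not dominated.
#6: not dominated (best interview score).
#7: not dominated.
#8: not dominated.
#9: dominated by #5 (interview score 9.2≥8.5, salary ask 184≤233, start delay 6≤7, experience 10≥7).
#10: dominated by #5 (interview score 9.2≥4.2, salary ask 184≤230, start delay 6≤6, experience 10≥2).
#11: not dominated (best start delay).

#2, #3, #5, #6, #7, #8, #11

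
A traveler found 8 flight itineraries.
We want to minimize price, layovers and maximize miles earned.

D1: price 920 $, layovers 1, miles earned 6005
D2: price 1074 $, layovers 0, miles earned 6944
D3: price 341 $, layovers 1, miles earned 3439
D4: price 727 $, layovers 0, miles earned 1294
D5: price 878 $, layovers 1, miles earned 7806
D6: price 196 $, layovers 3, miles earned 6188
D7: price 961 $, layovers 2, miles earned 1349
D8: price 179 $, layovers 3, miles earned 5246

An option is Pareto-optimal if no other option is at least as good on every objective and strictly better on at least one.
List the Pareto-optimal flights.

D1: dominated by D5 (price 878≤920, layovers 1≤1, miles earned 7806≥6005).
D2: not dominated.
D3: not dominated.
D4: not dominated.
D5: not dominated (best miles earned).
D6: not dominated.
D7: dominated by D1 (price 920≤961, layovers 1≤2, miles earned 6005≥1349).
D8: not dominated (best price).

D2, D3, D4, D5, D6, D8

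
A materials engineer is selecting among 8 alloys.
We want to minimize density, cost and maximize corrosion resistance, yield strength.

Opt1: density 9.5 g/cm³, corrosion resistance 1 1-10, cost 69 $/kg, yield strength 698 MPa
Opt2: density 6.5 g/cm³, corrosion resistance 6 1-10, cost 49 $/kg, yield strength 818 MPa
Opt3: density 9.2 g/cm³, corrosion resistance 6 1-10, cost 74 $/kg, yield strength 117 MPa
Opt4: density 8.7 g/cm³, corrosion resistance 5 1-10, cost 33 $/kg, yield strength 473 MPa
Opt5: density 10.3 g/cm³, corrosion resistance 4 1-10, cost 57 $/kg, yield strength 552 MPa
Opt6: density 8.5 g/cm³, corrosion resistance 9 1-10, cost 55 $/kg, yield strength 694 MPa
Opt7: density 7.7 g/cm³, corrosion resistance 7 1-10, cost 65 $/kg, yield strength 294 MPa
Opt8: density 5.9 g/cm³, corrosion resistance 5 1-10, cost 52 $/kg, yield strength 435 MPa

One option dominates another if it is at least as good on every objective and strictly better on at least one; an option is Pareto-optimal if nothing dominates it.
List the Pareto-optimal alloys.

Opt1: dominated by Opt2 (density 6.5≤9.5, corrosion resistance 6≥1, cost 49≤69, yield strength 818≥698).
Opt2: not dominated (best yield strength).
Opt3: dominated by Opt2 (density 6.5≤9.2, corrosion resistance 6≥6, cost 49≤74, yield strength 818≥117).
Opt4: not dominated (best cost).
Opt5: dominated by Opt2 (density 6.5≤10.3, corrosion resistance 6≥4, cost 49≤57, yield strength 818≥552).
Opt6: not dominated (best corrosion resistance).
Opt7: not dominated.
Opt8: not dominated (best density).

Opt2, Opt4, Opt6, Opt7, Opt8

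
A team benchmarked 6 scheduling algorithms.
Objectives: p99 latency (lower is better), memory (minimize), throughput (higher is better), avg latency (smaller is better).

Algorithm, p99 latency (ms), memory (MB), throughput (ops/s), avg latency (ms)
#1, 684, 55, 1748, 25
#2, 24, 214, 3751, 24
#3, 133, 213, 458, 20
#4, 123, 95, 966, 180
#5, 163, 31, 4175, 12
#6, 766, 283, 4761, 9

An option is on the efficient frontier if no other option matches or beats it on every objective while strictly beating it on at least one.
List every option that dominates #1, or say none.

#5: p99 latency 163≤684, memory 31≤55, throughput 4175≥1748, avg latency 12≤25 — dominates #1.
Others (#2, #3, #4, #6) are each worse than #1 on at least one objective.

#5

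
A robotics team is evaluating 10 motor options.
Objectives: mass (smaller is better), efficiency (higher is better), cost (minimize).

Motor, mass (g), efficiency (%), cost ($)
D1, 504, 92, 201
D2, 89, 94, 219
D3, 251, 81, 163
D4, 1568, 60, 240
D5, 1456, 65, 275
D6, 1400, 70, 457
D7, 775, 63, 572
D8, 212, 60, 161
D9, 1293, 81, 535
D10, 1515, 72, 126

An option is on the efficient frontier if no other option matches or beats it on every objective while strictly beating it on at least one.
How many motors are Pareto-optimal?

5

D1: not dominated.
D2: not dominated (best mass).
D3: not dominated.
D4: dominated by D1 (mass 504≤1568, efficiency 92≥60, cost 201≤240).
D5: dominated by D1 (mass 504≤1456, efficiency 92≥65, cost 201≤275).
D6: dominated by D1 (mass 504≤1400, efficiency 92≥70, cost 201≤457).
D7: dominated by D1 (mass 504≤775, efficiency 92≥63, cost 201≤572).
D8: not dominated.
D9: dominated by D1 (mass 504≤1293, efficiency 92≥81, cost 201≤535).
D10: not dominated (best cost).
Pareto-optimal: D1, D2, D3, D8, D10 → 5.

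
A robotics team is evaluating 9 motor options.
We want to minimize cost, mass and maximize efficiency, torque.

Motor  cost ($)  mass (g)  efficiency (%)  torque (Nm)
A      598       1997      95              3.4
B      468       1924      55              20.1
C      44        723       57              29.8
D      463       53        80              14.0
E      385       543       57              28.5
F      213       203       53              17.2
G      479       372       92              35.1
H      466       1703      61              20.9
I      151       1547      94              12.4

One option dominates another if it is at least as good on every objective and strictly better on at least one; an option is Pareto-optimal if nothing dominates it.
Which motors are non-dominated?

A: not dominated (best efficiency).
B: dominated by C (cost 44≤468, mass 723≤1924, efficiency 57≥55, torque 29.8≥20.1).
C: not dominated (best cost).
D: not dominated (best mass).
E: not dominated.
F: not dominated.
G: not dominated (best torque).
H: not dominated.
I: not dominated.

A, C, D, E, F, G, H, I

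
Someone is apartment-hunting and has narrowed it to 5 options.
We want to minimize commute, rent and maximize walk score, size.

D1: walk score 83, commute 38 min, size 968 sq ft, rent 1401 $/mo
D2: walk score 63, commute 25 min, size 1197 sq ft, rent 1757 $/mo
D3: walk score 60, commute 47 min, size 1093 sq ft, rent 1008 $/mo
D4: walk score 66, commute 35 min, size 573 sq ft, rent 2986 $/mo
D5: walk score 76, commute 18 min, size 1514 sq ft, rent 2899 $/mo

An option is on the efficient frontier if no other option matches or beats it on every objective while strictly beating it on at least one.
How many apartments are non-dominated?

4

D1: not dominated (best walk score).
D2: not dominated.
D3: not dominated (best rent).
D4: dominated by D5 (walk score 76≥66, commute 18≤35, size 1514≥573, rent 2899≤2986).
D5: not dominated (best commute).
Pareto-optimal: D1, D2, D3, D5 → 4.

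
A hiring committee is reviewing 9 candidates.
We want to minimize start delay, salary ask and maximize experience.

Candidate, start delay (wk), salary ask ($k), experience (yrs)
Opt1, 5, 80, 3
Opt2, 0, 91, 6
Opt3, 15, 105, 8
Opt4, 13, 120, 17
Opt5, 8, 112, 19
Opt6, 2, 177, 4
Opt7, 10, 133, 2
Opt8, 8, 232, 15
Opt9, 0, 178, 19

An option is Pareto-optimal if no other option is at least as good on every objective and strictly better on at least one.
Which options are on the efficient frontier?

Opt1, Opt2, Opt3, Opt5, Opt9

Opt1: not dominated (best salary ask).
Opt2: not dominated.
Opt3: not dominated.
Opt4: dominated by Opt5 (start delay 8≤13, salary ask 112≤120, experience 19≥17).
Opt5: not dominated.
Opt6: dominated by Opt2 (start delay 0≤2, salary ask 91≤177, experience 6≥4).
Opt7: dominated by Opt1 (start delay 5≤10, salary ask 80≤133, experience 3≥2).
Opt8: dominated by Opt5 (start delay 8≤8, salary ask 112≤232, experience 19≥15).
Opt9: not dominated.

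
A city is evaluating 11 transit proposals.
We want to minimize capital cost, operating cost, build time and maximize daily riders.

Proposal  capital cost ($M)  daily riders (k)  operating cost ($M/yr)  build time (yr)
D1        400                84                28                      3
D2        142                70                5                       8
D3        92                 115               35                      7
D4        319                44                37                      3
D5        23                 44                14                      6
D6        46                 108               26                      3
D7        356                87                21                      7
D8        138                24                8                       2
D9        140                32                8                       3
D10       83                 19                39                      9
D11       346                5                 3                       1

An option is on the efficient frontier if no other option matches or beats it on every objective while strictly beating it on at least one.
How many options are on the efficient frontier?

D1: dominated by D6 (capital cost 46≤400, daily riders 108≥84, operating cost 26≤28, build time 3≤3).
D2: not dominated.
D3: not dominated (best daily riders).
D4: dominated by D6 (capital cost 46≤319, daily riders 108≥44, operating cost 26≤37, build time 3≤3).
D5: not dominated (best capital cost).
D6: not dominated.
D7: not dominated.
D8: not dominated.
D9: not dominated.
D10: dominated by D5 (capital cost 23≤83, daily riders 44≥19, operating cost 14≤39, build time 6≤9).
D11: not dominated (best operating cost).
Pareto-optimal: D2, D3, D5, D6, D7, D8, D9, D11 → 8.

8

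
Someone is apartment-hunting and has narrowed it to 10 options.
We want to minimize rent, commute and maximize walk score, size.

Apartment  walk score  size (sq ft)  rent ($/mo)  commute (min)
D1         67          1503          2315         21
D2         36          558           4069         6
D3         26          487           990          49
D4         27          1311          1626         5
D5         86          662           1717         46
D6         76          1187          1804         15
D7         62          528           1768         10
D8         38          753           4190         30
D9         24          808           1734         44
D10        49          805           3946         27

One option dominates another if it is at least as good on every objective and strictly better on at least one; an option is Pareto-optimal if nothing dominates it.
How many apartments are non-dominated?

7

D1: not dominated (best size).
D2: not dominated.
D3: not dominated (best rent).
D4: not dominated (best commute).
D5: not dominated (best walk score).
D6: not dominated.
D7: not dominated.
D8: dominated by D1 (walk score 67≥38, size 1503≥753, rent 2315≤4190, commute 21≤30).
D9: dominated by D4 (walk score 27≥24, size 1311≥808, rent 1626≤1734, commute 5≤44).
D10: dominated by D1 (walk score 67≥49, size 1503≥805, rent 2315≤3946, commute 21≤27).
Pareto-optimal: D1, D2, D3, D4, D5, D6, D7 → 7.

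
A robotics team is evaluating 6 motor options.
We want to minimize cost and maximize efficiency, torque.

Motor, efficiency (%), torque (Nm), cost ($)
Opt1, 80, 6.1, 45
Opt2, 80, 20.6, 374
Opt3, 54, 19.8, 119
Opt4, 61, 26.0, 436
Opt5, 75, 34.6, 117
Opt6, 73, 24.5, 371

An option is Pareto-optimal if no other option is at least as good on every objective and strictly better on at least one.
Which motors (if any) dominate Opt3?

Opt5: efficiency 75≥54, torque 34.6≥19.8, cost 117≤119 — dominates Opt3.
Others (Opt1, Opt2, Opt4, Opt6) are each worse than Opt3 on at least one objective.

Opt5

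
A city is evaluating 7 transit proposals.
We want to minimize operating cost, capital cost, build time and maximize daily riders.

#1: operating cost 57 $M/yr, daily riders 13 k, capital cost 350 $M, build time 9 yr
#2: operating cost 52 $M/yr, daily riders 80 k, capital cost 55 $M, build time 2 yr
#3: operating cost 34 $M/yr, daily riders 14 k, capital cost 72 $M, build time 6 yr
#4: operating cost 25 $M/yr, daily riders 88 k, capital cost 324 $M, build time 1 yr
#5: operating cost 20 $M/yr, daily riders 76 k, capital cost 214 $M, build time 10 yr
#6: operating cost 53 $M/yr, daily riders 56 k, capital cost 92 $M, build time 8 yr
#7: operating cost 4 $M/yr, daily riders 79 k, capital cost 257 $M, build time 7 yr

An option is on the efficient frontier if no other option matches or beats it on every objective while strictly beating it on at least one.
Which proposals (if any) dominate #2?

#1: worse on operating cost (57 vs 52).
#3: worse on daily riders (14 vs 80).
#4: worse on capital cost (324 vs 55).
#5: worse on daily riders (76 vs 80).
#6: worse on operating cost (53 vs 52).
#7: worse on daily riders (79 vs 80).
No option dominates #2.

none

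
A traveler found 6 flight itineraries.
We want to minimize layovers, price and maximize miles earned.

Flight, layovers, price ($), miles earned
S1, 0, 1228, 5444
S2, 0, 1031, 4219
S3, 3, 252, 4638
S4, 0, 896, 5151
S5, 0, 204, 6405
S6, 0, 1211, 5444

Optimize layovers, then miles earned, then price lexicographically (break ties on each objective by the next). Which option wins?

S5

First minimize layovers: best is 0, kept {S1, S2, S4, S5, S6}.
Then maximize miles earned: best is 6405, kept {S5}.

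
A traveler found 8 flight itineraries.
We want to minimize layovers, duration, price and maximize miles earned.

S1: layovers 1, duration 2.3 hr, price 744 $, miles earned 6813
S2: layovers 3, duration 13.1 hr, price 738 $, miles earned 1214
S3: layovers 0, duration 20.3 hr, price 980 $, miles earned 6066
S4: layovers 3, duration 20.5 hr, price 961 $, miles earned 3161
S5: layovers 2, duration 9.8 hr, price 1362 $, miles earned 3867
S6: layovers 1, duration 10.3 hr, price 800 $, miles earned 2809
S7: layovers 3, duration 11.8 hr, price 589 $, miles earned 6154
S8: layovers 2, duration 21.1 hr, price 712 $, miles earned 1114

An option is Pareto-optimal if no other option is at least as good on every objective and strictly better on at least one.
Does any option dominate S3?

S1: worse on layovers (1 vs 0).
S2: worse on layovers (3 vs 0).
S4: worse on layovers (3 vs 0).
S5: worse on layovers (2 vs 0).
S6: worse on layovers (1 vs 0).
S7: worse on layovers (3 vs 0).
S8: worse on layovers (2 vs 0).
No option is at least as good as S3 on every objective and strictly better on one.

No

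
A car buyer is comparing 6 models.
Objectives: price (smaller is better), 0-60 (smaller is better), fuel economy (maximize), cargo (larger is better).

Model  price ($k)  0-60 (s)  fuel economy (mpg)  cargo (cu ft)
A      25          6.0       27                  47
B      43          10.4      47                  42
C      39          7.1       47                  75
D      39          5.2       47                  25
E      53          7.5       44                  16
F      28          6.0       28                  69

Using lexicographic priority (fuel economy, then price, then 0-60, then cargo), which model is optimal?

First maximize fuel economy: best is 47, kept {B, C, D}.
Then minimize price: best is 39, kept {C, D}.
Then minimize 0-60: best is 5.2, kept {D}.

D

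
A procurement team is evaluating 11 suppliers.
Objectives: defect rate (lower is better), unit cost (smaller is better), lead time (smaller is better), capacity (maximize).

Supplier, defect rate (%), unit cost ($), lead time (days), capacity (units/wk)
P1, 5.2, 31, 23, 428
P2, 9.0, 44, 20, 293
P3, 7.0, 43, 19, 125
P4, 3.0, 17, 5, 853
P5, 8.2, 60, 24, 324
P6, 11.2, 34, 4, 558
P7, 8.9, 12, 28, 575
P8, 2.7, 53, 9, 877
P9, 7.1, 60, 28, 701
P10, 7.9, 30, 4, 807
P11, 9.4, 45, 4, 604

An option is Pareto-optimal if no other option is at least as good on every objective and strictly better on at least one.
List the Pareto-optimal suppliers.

P4, P7, P8, P10

P1: dominated by P4 (defect rate 3.0≤5.2, unit cost 17≤31, lead time 5≤23, capacity 853≥428).
P2: dominated by P4 (defect rate 3.0≤9.0, unit cost 17≤44, lead time 5≤20, capacity 853≥293).
P3: dominated by P4 (defect rate 3.0≤7.0, unit cost 17≤43, lead time 5≤19, capacity 853≥125).
P4: not dominated.
P5: dominated by P1 (defect rate 5.2≤8.2, unit cost 31≤60, lead time 23≤24, capacity 428≥324).
P6: dominated by P10 (defect rate 7.9≤11.2, unit cost 30≤34, lead time 4≤4, capacity 807≥558).
P7: not dominated (best unit cost).
P8: not dominated (best defect rate).
P9: dominated by P4 (defect rate 3.0≤7.1, unit cost 17≤60, lead time 5≤28, capacity 853≥701).
P10: not dominated.
P11: dominated by P10 (defect rate 7.9≤9.4, unit cost 30≤45, lead time 4≤4, capacity 807≥604).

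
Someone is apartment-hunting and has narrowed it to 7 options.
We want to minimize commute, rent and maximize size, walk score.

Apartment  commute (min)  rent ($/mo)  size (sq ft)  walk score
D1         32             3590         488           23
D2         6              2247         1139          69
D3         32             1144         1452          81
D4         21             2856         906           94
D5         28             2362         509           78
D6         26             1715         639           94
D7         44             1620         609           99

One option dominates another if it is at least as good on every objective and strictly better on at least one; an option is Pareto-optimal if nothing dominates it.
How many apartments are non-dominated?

D1: dominated by D2 (commute 6≤32, rent 2247≤3590, size 1139≥488, walk score 69≥23).
D2: not dominated (best commute).
D3: not dominated (best rent).
D4: not dominated.
D5: dominated by D6 (commute 26≤28, rent 1715≤2362, size 639≥509, walk score 94≥78).
D6: not dominated.
D7: not dominated (best walk score).
Pareto-optimal: D2, D3, D4, D6, D7 → 5.

5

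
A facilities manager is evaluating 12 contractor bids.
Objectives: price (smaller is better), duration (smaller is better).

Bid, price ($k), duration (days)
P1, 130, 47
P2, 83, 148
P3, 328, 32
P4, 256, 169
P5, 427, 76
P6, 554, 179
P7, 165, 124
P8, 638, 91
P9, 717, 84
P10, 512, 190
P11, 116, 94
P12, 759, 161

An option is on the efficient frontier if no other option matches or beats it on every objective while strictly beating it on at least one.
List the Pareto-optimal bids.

P1: not dominated.
P2: not dominated (best price).
P3: not dominated (best duration).
P4: dominated by P1 (price 130≤256, duration 47≤169).
P5: dominated by P1 (price 130≤427, duration 47≤76).
P6: dominated by P1 (price 130≤554, duration 47≤179).
P7: dominated by P1 (price 130≤165, duration 47≤124).
P8: dominated by P1 (price 130≤638, duration 47≤91).
P9: dominated by P1 (price 130≤717, duration 47≤84).
P10: dominated by P1 (price 130≤512, duration 47≤190).
P11: not dominated.
P12: dominated by P1 (price 130≤759, duration 47≤161).

P1, P2, P3, P11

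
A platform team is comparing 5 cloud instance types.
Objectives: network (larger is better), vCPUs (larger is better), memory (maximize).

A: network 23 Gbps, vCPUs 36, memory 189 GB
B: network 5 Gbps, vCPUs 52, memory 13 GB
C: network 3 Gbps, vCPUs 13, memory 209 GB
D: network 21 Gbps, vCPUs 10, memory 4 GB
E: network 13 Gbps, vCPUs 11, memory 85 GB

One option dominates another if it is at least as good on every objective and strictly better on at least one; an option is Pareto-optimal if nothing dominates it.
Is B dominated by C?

C vs B: C is worse on network (3 vs 5), so it does not dominate B.

No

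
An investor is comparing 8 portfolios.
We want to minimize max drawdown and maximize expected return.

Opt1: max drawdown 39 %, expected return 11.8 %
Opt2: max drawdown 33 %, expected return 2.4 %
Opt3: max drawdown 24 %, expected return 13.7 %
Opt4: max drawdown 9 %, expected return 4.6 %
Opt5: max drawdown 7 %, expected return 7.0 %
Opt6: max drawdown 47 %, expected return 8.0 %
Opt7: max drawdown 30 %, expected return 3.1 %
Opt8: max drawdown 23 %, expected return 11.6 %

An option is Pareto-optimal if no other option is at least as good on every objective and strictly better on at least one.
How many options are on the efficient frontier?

Opt1: dominated by Opt3 (max drawdown 24≤39, expected return 13.7≥11.8).
Opt2: dominated by Opt3 (max drawdown 24≤33, expected return 13.7≥2.4).
Opt3: not dominated (best expected return).
Opt4: dominated by Opt5 (max drawdown 7≤9, expected return 7.0≥4.6).
Opt5: not dominated (best max drawdown).
Opt6: dominated by Opt1 (max drawdown 39≤47, expected return 11.8≥8.0).
Opt7: dominated by Opt3 (max drawdown 24≤30, expected return 13.7≥3.1).
Opt8: not dominated.
Pareto-optimal: Opt3, Opt5, Opt8 → 3.

3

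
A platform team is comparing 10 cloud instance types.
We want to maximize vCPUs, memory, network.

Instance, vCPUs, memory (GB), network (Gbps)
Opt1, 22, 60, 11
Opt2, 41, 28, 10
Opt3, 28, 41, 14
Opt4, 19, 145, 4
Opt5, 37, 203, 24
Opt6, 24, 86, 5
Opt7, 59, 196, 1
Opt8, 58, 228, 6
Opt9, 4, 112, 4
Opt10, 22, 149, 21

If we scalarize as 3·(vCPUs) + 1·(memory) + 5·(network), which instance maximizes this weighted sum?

Opt5

Opt1: 3·22 + 1·60 + 5·11 = 181
Opt2: 3·41 + 1·28 + 5·10 = 201
Opt3: 3·28 + 1·41 + 5·14 = 195
Opt4: 3·19 + 1·145 + 5·4 = 222
Opt5: 3·37 + 1·203 + 5·24 = 434
Opt6: 3·24 + 1·86 + 5·5 = 183
Opt7: 3·59 + 1·196 + 5·1 = 378
Opt8: 3·58 + 1·228 + 5·6 = 432
Opt9: 3·4 + 1·112 + 5·4 = 144
Opt10: 3·22 + 1·149 + 5·21 = 320
Highest: Opt5 at 434.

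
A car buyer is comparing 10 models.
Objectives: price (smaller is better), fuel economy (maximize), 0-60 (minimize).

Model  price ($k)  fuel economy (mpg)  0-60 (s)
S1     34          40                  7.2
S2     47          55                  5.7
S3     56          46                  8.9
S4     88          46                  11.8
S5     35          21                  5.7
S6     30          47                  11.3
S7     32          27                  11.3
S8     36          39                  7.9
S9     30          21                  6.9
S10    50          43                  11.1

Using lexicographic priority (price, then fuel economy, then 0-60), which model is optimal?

First minimize price: best is 30, kept {S6, S9}.
Then maximize fuel economy: best is 47, kept {S6}.

S6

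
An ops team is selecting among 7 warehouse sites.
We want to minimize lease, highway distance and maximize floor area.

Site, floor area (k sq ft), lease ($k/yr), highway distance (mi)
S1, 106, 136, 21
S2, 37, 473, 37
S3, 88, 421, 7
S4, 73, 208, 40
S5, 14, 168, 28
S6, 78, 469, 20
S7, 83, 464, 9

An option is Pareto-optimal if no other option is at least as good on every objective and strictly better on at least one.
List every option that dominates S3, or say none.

none

S1: worse on highway distance (21 vs 7).
S2: worse on floor area (37 vs 88).
S4: worse on floor area (73 vs 88).
S5: worse on floor area (14 vs 88).
S6: worse on floor area (78 vs 88).
S7: worse on floor area (83 vs 88).
No option dominates S3.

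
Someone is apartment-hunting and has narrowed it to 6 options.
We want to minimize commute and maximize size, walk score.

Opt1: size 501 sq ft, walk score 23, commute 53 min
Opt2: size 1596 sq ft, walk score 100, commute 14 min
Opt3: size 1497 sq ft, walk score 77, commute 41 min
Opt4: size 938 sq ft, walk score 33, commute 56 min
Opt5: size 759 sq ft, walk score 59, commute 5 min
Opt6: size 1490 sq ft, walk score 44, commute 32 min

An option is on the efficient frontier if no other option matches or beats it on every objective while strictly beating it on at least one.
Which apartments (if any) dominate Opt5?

none

Opt1: worse on size (501 vs 759).
Opt2: worse on commute (14 vs 5).
Opt3: worse on commute (41 vs 5).
Opt4: worse on walk score (33 vs 59).
Opt6: worse on walk score (44 vs 59).
No option dominates Opt5.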